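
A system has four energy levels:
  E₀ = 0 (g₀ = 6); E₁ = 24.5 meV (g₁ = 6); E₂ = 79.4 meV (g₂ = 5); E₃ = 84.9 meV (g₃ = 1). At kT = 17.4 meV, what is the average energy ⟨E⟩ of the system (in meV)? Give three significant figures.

Eᵢ/kT = 0, 1.4080, 4.5632, 4.8793.
Z = Σ gᵢe^(−Eᵢ/kT) = 6·e^(−0) + 6·e^(−1.4080) + 5·e^(−4.5632) + 1·e^(−4.8793) = 6.0000 + 1.4678 + 0.052143 + 0.0076023 = 7.5275.
⟨E⟩ = Σ Eᵢ gᵢe^(−Eᵢ/kT) / Z = (0·6.0000 + 24.5·1.4678 + 79.4·0.052143 + 84.9·0.0076023) / 7.5275 = 5.41 meV.

5.41 meV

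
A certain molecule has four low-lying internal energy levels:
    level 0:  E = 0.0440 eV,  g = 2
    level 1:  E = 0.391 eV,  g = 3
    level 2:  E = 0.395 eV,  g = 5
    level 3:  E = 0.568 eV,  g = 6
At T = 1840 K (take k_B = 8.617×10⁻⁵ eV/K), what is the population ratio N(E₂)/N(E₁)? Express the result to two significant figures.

1.6

k_BT = 8.617×10⁻⁵ × 1840 K = 0.1586 eV.
n₂/n₁ = (g₂/g₁) exp[−(E₂−E₁)/kT] = (5/3) × exp(−(0.004 eV)/(0.1586 eV)) = (5/3) × exp(-0.02522) = 1.6.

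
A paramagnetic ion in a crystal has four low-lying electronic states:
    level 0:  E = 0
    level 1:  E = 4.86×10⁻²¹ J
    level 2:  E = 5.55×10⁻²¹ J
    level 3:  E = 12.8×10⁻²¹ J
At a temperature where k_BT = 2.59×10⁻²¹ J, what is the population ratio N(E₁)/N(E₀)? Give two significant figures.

n₁/n₀ = exp[−(E₁−E₀)/kT] = exp(−(4.86 ×10⁻²¹ J)/(2.59 ×10⁻²¹ J)) = exp(-1.876) = 0.15.

0.15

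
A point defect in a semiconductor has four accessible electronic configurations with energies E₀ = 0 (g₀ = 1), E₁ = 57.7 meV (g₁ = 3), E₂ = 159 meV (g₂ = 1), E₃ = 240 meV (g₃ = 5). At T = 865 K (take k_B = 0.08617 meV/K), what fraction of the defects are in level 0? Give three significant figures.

0.370

k_BT = 0.08617 × 865 K = 74.537 meV.
Eᵢ/kT = 0, 0.77411, 2.1332, 3.2199.
Z = Σ gᵢe^(−Eᵢ/kT) = 1·e^(−0) + 3·e^(−0.77411) + 1·e^(−2.1332) + 5·e^(−3.2199) = 1.0000 + 1.3833 + 0.11846 + 0.19980 = 2.7016.
P₀ = g₀ e^(−E₀/kT) / Z = 1.0000/2.7016 = 0.370.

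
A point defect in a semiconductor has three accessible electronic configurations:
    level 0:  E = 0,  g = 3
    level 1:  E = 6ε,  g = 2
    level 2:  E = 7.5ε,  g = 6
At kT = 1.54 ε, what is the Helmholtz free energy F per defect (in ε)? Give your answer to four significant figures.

-1.736 ε

Eᵢ/kT = 0, 3.89610, 4.87013.
Z = Σ gᵢe^(−Eᵢ/kT) = 3·e^(−0) + 2·e^(−3.89610) + 6·e^(−4.87013) = 3.00000 + 0.0406420 + 0.0460342 = 3.08668.
F = −kT ln Z = −1.54 × ln(3.08668) = −1.54 × 1.12710 = -1.736 ε.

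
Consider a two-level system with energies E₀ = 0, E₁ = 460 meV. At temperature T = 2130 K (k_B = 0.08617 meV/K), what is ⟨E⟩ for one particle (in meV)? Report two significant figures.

k_BT = 0.08617 × 2130 K = 183.5 meV.
Eᵢ/kT = 0, 2.507.
Z = Σ e^(−Eᵢ/kT) = e^(−0) + e^(−2.507) = 1.000 + 0.08151 = 1.082.
⟨E⟩ = Σ Eᵢ e^(−Eᵢ/kT) / Z = (0·1.000 + 460·0.08151) / 1.082 = 35 meV.

35 meV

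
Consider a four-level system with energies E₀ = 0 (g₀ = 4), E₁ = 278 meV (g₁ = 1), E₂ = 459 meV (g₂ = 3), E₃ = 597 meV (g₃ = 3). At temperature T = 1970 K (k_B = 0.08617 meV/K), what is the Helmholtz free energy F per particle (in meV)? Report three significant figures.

-255 meV

k_BT = 0.08617 × 1970 K = 169.75 meV.
Eᵢ/kT = 0, 1.6377, 2.7040, 3.5169.
Z = Σ gᵢe^(−Eᵢ/kT) = 4·e^(−0) + 1·e^(−1.6377) + 3·e^(−2.7040) + 3·e^(−3.5169) = 4.0000 + 0.19443 + 0.20081 + 0.089074 = 4.4843.
F = −kT ln Z = −169.75 × ln(4.4843) = −169.75 × 1.5006 = -255 meV.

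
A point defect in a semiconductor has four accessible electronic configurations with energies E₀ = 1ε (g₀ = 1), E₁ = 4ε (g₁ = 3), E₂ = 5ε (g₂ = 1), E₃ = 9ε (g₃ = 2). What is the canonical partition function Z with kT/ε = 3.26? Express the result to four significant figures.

Z = 1.958

Eᵢ/kT = 0.306748, 1.22699, 1.53374, 2.76074.
Z = Σ gᵢe^(−Eᵢ/kT) = 1·e^(−0.306748) + 3·e^(−1.22699) + 1·e^(−1.53374) + 2·e^(−2.76074) = 0.735836 + 0.879521 + 0.215727 + 0.126490 = 1.95757.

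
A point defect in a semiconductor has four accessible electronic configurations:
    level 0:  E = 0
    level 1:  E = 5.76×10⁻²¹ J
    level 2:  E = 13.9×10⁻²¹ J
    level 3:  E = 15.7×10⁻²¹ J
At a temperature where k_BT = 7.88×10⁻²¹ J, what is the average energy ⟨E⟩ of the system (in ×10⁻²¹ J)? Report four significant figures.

Eᵢ/kT = 0, 0.730964, 1.76396, 1.99239.
Z = Σ e^(−Eᵢ/kT) = e^(−0) + e^(−0.730964) + e^(−1.76396) + e^(−1.99239) = 1.00000 + 0.481445 + 0.171365 + 0.136369 = 1.78918.
⟨E⟩ = Σ Eᵢ e^(−Eᵢ/kT) / Z = (0·1.00000 + 5.76·0.481445 + 13.9·0.171365 + 15.7·0.136369) / 1.78918 = 4.078 ×10⁻²¹ J.

4.078 ×10⁻²¹ J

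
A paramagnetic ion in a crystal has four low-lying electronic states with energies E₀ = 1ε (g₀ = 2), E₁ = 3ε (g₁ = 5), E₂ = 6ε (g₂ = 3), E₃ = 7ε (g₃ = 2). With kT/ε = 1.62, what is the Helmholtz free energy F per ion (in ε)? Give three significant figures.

Eᵢ/kT = 0.61728, 1.8519, 3.7037, 4.3210.
Z = Σ gᵢe^(−Eᵢ/kT) = 2·e^(−0.61728) + 5·e^(−1.8519) + 3·e^(−3.7037) + 2·e^(−4.3210) = 1.0788 + 0.78469 + 0.073897 + 0.026573 = 1.9640.
F = −kT ln Z = −1.62 × ln(1.9640) = −1.62 × 0.67498 = -1.09 ε.

-1.09 ε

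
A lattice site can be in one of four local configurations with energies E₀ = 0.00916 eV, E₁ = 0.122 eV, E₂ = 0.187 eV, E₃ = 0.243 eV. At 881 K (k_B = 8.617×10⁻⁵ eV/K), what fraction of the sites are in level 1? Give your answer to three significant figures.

0.165

k_BT = 8.617×10⁻⁵ × 881 K = 0.075916 eV.
Eᵢ/kT = 0.12066, 1.6070, 2.4632, 3.2009.
Z = Σ e^(−Eᵢ/kT) = e^(−0.12066) + e^(−1.6070) + e^(−2.4632) + e^(−3.2009) = 0.88634 + 0.20049 + 0.085162 + 0.040726 = 1.2127.
P₁ = e^(−E₁/kT) / Z = 0.20049/1.2127 = 0.165.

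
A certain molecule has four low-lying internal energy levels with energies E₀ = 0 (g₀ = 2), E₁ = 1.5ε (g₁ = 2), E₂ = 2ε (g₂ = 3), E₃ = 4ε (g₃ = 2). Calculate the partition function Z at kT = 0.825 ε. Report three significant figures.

Z = 2.61

Eᵢ/kT = 0, 1.8182, 2.4242, 4.8485.
Z = Σ gᵢe^(−Eᵢ/kT) = 2·e^(−0) + 2·e^(−1.8182) + 3·e^(−2.4242) + 2·e^(−4.8485) = 2.0000 + 0.32464 + 0.26565 + 0.015680 = 2.6060.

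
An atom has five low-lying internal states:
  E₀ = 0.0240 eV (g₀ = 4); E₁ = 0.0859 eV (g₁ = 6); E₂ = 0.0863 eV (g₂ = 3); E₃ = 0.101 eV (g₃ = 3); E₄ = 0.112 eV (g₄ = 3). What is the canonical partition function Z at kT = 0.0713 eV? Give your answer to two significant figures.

Eᵢ/kT = 0.3366, 1.205, 1.210, 1.417, 1.571.
Z = Σ gᵢe^(−Eᵢ/kT) = 4·e^(−0.3366) + 6·e^(−1.205) + 3·e^(−1.210) + 3·e^(−1.417) + 3·e^(−1.571) = 2.857 + 1.798 + 0.8946 + 0.7273 + 0.6235 = 6.900.

Z = 6.9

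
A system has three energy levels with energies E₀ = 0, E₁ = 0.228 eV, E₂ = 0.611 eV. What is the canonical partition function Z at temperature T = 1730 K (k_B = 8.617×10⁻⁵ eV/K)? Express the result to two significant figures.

k_BT = 8.617×10⁻⁵ × 1730 K = 0.1491 eV.
Eᵢ/kT = 0, 1.529, 4.098.
Z = Σ e^(−Eᵢ/kT) = e^(−0) + e^(−1.529) + e^(−4.098) = 1.000 + 0.2168 + 0.01661 = 1.233.

Z = 1.2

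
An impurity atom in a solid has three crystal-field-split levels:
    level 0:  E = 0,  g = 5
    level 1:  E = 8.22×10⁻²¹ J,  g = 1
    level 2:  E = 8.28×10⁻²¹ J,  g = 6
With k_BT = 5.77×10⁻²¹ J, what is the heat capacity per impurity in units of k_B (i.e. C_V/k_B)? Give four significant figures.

0.3856

Eᵢ/kT = 0, 1.42461, 1.43501.
Z = Σ gᵢe^(−Eᵢ/kT) = 5·e^(−0) + 1·e^(−1.42461) + 6·e^(−1.43501) = 5.00000 + 0.240602 + 1.42868 = 6.66928.
⟨E⟩ = 2.07027, ⟨E²⟩ = 17.1241.
C_V/k_B = (⟨E²⟩ − ⟨E⟩²)/(kT)² = (17.1241 − 4.28602)/33.2929 = 0.3856.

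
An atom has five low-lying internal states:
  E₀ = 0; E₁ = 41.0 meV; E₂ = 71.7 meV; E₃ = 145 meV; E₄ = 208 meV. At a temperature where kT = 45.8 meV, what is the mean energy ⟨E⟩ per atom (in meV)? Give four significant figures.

23.99 meV

Eᵢ/kT = 0, 0.895197, 1.56550, 3.16594, 4.54148.
Z = Σ e^(−Eᵢ/kT) = e^(−0) + e^(−0.895197) + e^(−1.56550) + e^(−3.16594) + e^(−4.54148) = 1.00000 + 0.408527 + 0.208983 + 0.0421745 + 0.0106576 = 1.67034.
⟨E⟩ = Σ Eᵢ e^(−Eᵢ/kT) / Z = (0·1.00000 + 41.0·0.408527 + 71.7·0.208983 + 145·0.0421745 + 208·0.0106576) / 1.67034 = 23.99 meV.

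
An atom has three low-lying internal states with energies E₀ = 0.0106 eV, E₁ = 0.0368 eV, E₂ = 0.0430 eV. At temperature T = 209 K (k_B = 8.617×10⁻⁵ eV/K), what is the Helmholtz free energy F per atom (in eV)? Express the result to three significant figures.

k_BT = 8.617×10⁻⁵ × 209 K = 0.018010 eV.
Eᵢ/kT = 0.58856, 2.0433, 2.3876.
Z = Σ e^(−Eᵢ/kT) = e^(−0.58856) + e^(−2.0433) + e^(−2.3876) = 0.55513 + 0.12960 + 0.091850 = 0.77658.
F = −kT ln Z = −0.018010 × ln(0.77658) = −0.018010 × -0.25286 = 0.00455 eV.

0.00455 eV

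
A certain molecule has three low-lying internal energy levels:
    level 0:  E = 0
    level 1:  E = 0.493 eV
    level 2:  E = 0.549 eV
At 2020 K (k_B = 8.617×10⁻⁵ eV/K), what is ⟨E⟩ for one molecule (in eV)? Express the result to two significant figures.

k_BT = 8.617×10⁻⁵ × 2020 K = 0.1741 eV.
Eᵢ/kT = 0, 2.832, 3.153.
Z = Σ e^(−Eᵢ/kT) = e^(−0) + e^(−2.832) + e^(−3.153) = 1.000 + 0.05889 + 0.04272 = 1.102.
⟨E⟩ = Σ Eᵢ e^(−Eᵢ/kT) / Z = (0·1.000 + 0.493·0.05889 + 0.549·0.04272) / 1.102 = 0.048 eV.

0.048 eV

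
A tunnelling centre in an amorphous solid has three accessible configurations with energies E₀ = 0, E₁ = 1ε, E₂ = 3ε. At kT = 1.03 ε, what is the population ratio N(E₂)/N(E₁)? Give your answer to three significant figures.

n₂/n₁ = exp[−(E₂−E₁)/kT] = exp(−(2ε)/(1.03ε)) = exp(-1.9417) = 0.143.

0.143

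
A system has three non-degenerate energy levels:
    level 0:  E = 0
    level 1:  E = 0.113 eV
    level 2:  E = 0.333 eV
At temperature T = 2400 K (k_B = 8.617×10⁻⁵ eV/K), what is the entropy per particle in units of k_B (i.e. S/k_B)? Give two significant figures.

k_BT = 8.617×10⁻⁵ × 2400 K = 0.2068 eV.
Eᵢ/kT = 0, 0.5464, 1.610.
Z = Σ e^(−Eᵢ/kT) = e^(−0) + e^(−0.5464) + e^(−1.610) = 1.000 + 0.5790 + 0.1999 = 1.779.
⟨E⟩ = Σ EᵢPᵢ = 0.07420 eV.
S/k_B = ln Z + ⟨E⟩/kT = ln(1.779) + 0.07420/0.2068 = 0.5761 + 0.3588 = 0.93.

0.93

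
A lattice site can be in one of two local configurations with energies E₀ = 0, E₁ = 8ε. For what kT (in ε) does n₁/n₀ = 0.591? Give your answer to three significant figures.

n₁/n₀ = exp[−(E₁−E₀)/kT] = 0.591.
⇒ (E₁−E₀)/kT = ln(1/0.591) = ln(1.6920) = 0.52591.
kT = 8ε / 0.52591 = 15.2 ε.

15.2 ε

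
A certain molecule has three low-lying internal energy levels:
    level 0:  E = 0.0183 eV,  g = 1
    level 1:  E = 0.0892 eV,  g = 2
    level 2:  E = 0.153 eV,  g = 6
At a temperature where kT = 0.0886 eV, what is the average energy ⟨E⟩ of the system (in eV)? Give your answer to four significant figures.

0.09319 eV

Eᵢ/kT = 0.206546, 1.00677, 1.72686.
Z = Σ gᵢe^(−Eᵢ/kT) = 1·e^(−0.206546) + 2·e^(−1.00677) + 6·e^(−1.72686) = 0.813389 + 0.730795 + 1.06705 = 2.61123.
⟨E⟩ = Σ Eᵢ gᵢe^(−Eᵢ/kT) / Z = (0.0183·0.813389 + 0.0892·0.730795 + 0.153·1.06705) / 2.61123 = 0.09319 eV.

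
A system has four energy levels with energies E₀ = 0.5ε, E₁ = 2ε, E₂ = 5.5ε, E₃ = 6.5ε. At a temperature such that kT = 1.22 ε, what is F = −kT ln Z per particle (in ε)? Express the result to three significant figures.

0.165 ε

Eᵢ/kT = 0.40984, 1.6393, 4.5082, 5.3279.
Z = Σ e^(−Eᵢ/kT) = e^(−0.40984) + e^(−1.6393) + e^(−4.5082) + e^(−5.3279) = 0.66376 + 0.19412 + 0.011018 + 0.0048543 = 0.87375.
F = −kT ln Z = −1.22 × ln(0.87375) = −1.22 × -0.13496 = 0.165 ε.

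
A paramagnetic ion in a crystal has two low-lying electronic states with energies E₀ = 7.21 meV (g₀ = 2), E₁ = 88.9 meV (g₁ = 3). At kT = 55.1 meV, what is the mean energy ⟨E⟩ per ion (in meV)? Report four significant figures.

Eᵢ/kT = 0.130853, 1.61343.
Z = Σ gᵢe^(−Eᵢ/kT) = 2·e^(−0.130853) + 3·e^(−1.61343) = 1.75469 + 0.597610 = 2.35230.
⟨E⟩ = Σ Eᵢ gᵢe^(−Eᵢ/kT) / Z = (7.21·1.75469 + 88.9·0.597610) / 2.35230 = 27.96 meV.

27.96 meV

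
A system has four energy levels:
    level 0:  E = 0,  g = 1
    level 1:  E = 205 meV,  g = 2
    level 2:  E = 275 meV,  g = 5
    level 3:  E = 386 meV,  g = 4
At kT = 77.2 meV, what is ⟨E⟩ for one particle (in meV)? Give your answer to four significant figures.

59.75 meV

Eᵢ/kT = 0, 2.65544, 3.56218, 5.00000.
Z = Σ gᵢe^(−Eᵢ/kT) = 1·e^(−0) + 2·e^(−2.65544) + 5·e^(−3.56218) + 4·e^(−5.00000) = 1.00000 + 0.140536 + 0.141884 + 0.0269518 = 1.30937.
⟨E⟩ = Σ Eᵢ gᵢe^(−Eᵢ/kT) / Z = (0·1.00000 + 205·0.140536 + 275·0.141884 + 386·0.0269518) / 1.30937 = 59.75 meV.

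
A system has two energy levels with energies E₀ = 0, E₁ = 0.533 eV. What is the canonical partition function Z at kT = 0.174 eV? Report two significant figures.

Eᵢ/kT = 0, 3.063.
Z = Σ e^(−Eᵢ/kT) = e^(−0) + e^(−3.063) = 1.000 + 0.04675 = 1.047.

Z = 1.0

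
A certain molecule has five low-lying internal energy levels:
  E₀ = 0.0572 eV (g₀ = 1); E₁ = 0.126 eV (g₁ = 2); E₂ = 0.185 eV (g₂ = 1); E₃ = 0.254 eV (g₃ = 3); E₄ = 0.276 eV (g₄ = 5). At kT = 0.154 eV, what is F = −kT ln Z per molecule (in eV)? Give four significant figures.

Eᵢ/kT = 0.371429, 0.818182, 1.20130, 1.64935, 1.79221.
Z = Σ gᵢe^(−Eᵢ/kT) = 1·e^(−0.371429) + 2·e^(−0.818182) + 1·e^(−1.20130) + 3·e^(−1.64935) + 5·e^(−1.79221) = 0.689748 + 0.882466 + 0.300803 + 0.576524 + 0.832958 = 3.28250.
F = −kT ln Z = −0.154 × ln(3.28250) = −0.154 × 1.18861 = -0.1830 eV.

-0.1830 eV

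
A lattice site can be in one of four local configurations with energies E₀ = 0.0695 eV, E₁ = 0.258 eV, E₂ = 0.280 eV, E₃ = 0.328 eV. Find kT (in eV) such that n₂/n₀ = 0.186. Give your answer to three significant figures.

0.125 eV

n₂/n₀ = exp[−(E₂−E₀)/kT] = 0.186.
⇒ (E₂−E₀)/kT = ln(1/0.186) = ln(5.3763) = 1.6820.
kT = 0.2105 eV / 1.6820 = 0.125 eV.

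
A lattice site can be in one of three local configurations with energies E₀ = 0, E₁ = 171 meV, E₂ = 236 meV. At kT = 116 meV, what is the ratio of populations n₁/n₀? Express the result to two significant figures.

0.23

n₁/n₀ = exp[−(E₁−E₀)/kT] = exp(−(171 meV)/(116 meV)) = exp(-1.474) = 0.23.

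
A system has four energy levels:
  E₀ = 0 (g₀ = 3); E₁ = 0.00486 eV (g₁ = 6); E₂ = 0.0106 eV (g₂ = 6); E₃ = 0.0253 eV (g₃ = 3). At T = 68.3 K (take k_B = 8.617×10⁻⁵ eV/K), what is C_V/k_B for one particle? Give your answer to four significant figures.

0.4803

k_BT = 8.617×10⁻⁵ × 68.3 K = 0.00588541 eV.
Eᵢ/kT = 0, 0.825771, 1.80106, 4.29877.
Z = Σ gᵢe^(−Eᵢ/kT) = 3·e^(−0) + 6·e^(−0.825771) + 6·e^(−1.80106) + 3·e^(−4.29877) = 3.00000 + 2.62738 + 0.990743 + 0.0407558 = 6.65888.
⟨E⟩ = 0.00364957 eV, ⟨E²⟩ = 0.0000299547 eV².
C_V/k_B = (⟨E²⟩ − ⟨E⟩²)/(kT)² = (0.0000299547 − 0.0000133194)/0.0000346381 = 0.4803.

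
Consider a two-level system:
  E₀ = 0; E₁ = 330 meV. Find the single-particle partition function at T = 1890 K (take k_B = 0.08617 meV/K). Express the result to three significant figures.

Z = 1.13

k_BT = 0.08617 × 1890 K = 162.86 meV.
Eᵢ/kT = 0, 2.0263.
Z = Σ e^(−Eᵢ/kT) = e^(−0) + e^(−2.0263) = 1.0000 + 0.13182 = 1.1318.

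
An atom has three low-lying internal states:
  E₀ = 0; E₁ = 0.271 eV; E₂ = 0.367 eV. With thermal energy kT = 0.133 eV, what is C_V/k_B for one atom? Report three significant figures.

0.721

Eᵢ/kT = 0, 2.0376, 2.7594.
Z = Σ e^(−Eᵢ/kT) = e^(−0) + e^(−2.0376) + e^(−2.7594) = 1.0000 + 0.13034 + 0.063330 = 1.1937.
⟨E⟩ = 0.049061 eV, ⟨E²⟩ = 0.015165 eV².
C_V/k_B = (⟨E²⟩ − ⟨E⟩²)/(kT)² = (0.015165 − 0.0024070)/0.017689 = 0.721.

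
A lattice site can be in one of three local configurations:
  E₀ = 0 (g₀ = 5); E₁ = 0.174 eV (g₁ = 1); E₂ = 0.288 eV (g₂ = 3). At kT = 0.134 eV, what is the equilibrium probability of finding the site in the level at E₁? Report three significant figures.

Eᵢ/kT = 0, 1.2985, 2.1493.
Z = Σ gᵢe^(−Eᵢ/kT) = 5·e^(−0) + 1·e^(−1.2985) + 3·e^(−2.1493) = 5.0000 + 0.27294 + 0.34970 = 5.6226.
P₁ = g₁ e^(−E₁/kT) / Z = 0.27294/5.6226 = 0.0485.

0.0485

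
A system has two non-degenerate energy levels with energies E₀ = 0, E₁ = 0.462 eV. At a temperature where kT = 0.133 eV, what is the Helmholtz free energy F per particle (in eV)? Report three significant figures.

-0.00406 eV

Eᵢ/kT = 0, 3.4737.
Z = Σ e^(−Eᵢ/kT) = e^(−0) + e^(−3.4737) = 1.0000 + 0.031002 = 1.0310.
F = −kT ln Z = −0.133 × ln(1.0310) = −0.133 × 0.030529 = -0.00406 eV.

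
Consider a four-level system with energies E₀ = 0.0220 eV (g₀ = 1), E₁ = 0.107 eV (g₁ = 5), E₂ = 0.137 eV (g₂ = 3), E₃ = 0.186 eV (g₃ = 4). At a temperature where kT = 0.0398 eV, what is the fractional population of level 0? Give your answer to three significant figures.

Eᵢ/kT = 0.55276, 2.6884, 3.4422, 4.6734.
Z = Σ gᵢe^(−Eᵢ/kT) = 1·e^(−0.55276) + 5·e^(−2.6884) + 3·e^(−3.4422) + 4·e^(−4.6734) = 0.57536 + 0.33995 + 0.095983 + 0.037362 = 1.0487.
P₀ = g₀ e^(−E₀/kT) / Z = 0.57536/1.0487 = 0.549.

0.549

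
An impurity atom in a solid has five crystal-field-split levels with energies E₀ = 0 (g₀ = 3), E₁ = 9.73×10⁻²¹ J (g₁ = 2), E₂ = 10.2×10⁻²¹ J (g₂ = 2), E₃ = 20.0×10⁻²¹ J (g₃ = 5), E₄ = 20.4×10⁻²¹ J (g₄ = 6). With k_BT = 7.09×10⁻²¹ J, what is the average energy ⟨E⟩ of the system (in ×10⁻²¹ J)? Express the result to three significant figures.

4.90 ×10⁻²¹ J

Eᵢ/kT = 0, 1.3724, 1.4386, 2.8209, 2.8773.
Z = Σ gᵢe^(−Eᵢ/kT) = 3·e^(−0) + 2·e^(−1.3724) + 2·e^(−1.4386) + 5·e^(−2.8209) + 6·e^(−2.8773) = 3.0000 + 0.50700 + 0.47452 + 0.29776 + 0.33772 = 4.6170.
⟨E⟩ = Σ Eᵢ gᵢe^(−Eᵢ/kT) / Z = (0·3.0000 + 9.73·0.50700 + 10.2·0.47452 + 20.0·0.29776 + 20.4·0.33772) / 4.6170 = 4.90 ×10⁻²¹ J.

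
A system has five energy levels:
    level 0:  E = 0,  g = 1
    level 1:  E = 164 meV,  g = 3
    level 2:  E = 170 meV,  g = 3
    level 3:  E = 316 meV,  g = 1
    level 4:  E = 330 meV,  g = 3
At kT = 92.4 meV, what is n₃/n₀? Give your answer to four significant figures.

n₃/n₀ = (g₃/g₀) exp[−(E₃−E₀)/kT] = (1/1) × exp(−(316 meV)/(92.4 meV)) = (1/1) × exp(-3.41991) = 0.03272.

0.03272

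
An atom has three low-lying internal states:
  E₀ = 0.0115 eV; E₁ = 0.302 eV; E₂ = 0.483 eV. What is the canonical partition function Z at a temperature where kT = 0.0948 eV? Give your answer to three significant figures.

Z = 0.933

Eᵢ/kT = 0.12131, 3.1857, 5.0949.
Z = Σ e^(−Eᵢ/kT) = e^(−0.12131) + e^(−3.1857) + e^(−5.0949) = 0.88576 + 0.041349 + 0.0061279 = 0.93324.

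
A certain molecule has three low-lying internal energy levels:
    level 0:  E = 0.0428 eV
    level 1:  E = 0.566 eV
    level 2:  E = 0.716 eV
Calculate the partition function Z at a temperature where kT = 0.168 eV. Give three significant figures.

Z = 0.824

Eᵢ/kT = 0.25476, 3.3690, 4.2619.
Z = Σ e^(−Eᵢ/kT) = e^(−0.25476) + e^(−3.3690) + e^(−4.2619) = 0.77510 + 0.034424 + 0.014095 = 0.82362.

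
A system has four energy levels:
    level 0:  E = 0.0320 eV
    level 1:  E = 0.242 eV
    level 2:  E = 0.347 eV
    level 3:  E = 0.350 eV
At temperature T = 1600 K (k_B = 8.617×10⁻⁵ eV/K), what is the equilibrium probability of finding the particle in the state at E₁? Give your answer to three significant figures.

k_BT = 8.617×10⁻⁵ × 1600 K = 0.13787 eV.
Eᵢ/kT = 0.23210, 1.7553, 2.5169, 2.5386.
Z = Σ e^(−Eᵢ/kT) = e^(−0.23210) + e^(−1.7553) + e^(−2.5169) + e^(−2.5386) = 0.79287 + 0.17286 + 0.080709 + 0.078977 = 1.1254.
P₁ = e^(−E₁/kT) / Z = 0.17286/1.1254 = 0.154.

0.154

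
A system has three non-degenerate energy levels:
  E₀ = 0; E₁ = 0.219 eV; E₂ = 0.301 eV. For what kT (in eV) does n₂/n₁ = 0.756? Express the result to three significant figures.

n₂/n₁ = exp[−(E₂−E₁)/kT] = 0.756.
⇒ (E₂−E₁)/kT = ln(1/0.756) = ln(1.3228) = 0.27975.
kT = 0.082 eV / 0.27975 = 0.293 eV.

0.293 eV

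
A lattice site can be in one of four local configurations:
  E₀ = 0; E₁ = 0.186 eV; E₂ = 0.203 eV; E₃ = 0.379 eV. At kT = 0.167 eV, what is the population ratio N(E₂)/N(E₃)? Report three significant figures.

n₂/n₃ = exp[−(E₂−E₃)/kT] = exp(−(-0.176 eV)/(0.167 eV)) = exp(1.0539) = 2.87.

2.87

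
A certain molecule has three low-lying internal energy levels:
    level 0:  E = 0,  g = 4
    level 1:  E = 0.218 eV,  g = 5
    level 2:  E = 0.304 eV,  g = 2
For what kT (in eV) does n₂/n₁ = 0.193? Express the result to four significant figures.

n₂/n₁ = (g₂/g₁) exp[−(E₂−E₁)/kT] = 0.193.
⇒ (E₂−E₁)/kT = ln((2/5)/0.193) = ln(2.07254) = 0.728775.
kT = 0.086 eV / 0.728775 = 0.1180 eV.

0.1180 eV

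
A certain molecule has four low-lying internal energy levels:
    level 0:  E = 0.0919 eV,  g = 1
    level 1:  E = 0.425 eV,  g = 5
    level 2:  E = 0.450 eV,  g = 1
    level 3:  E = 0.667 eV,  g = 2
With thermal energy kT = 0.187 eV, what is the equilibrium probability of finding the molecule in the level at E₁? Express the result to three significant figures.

0.405

Eᵢ/kT = 0.49144, 2.2727, 2.4064, 3.5668.
Z = Σ gᵢe^(−Eᵢ/kT) = 1·e^(−0.49144) + 5·e^(−2.2727) + 1·e^(−2.4064) + 2·e^(−3.5668) = 0.61174 + 0.51517 + 0.090139 + 0.056492 = 1.2735.
P₁ = g₁ e^(−E₁/kT) / Z = 0.51517/1.2735 = 0.405.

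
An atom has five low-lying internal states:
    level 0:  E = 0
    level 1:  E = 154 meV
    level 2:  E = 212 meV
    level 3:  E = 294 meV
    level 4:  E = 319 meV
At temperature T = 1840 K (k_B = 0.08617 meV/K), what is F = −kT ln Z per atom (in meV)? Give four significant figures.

k_BT = 0.08617 × 1840 K = 158.553 meV.
Eᵢ/kT = 0, 0.971284, 1.33709, 1.85427, 2.01195.
Z = Σ e^(−Eᵢ/kT) = e^(−0) + e^(−0.971284) + e^(−1.33709) + e^(−1.85427) + e^(−2.01195) = 1.00000 + 0.378597 + 0.262609 + 0.156567 + 0.133728 = 1.93150.
F = −kT ln Z = −158.553 × ln(1.93150) = −158.553 × 0.658297 = -104.4 meV.

-104.4 meV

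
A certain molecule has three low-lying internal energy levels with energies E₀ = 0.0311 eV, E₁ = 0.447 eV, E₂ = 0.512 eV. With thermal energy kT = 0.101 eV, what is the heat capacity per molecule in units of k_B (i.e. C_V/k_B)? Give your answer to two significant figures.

Eᵢ/kT = 0.3079, 4.426, 5.069.
Z = Σ e^(−Eᵢ/kT) = e^(−0.3079) + e^(−4.426) + e^(−5.069) = 0.7350 + 0.01196 + 0.006289 = 0.7532.
⟨E⟩ = 0.04172 eV, ⟨E²⟩ = 0.006305 eV².
C_V/k_B = (⟨E²⟩ − ⟨E⟩²)/(kT)² = (0.006305 − 0.001741)/0.01020 = 0.45.

0.45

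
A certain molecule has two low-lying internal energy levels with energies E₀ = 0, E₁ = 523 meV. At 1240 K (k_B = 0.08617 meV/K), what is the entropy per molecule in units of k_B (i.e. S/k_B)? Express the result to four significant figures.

k_BT = 0.08617 × 1240 K = 106.851 meV.
Eᵢ/kT = 0, 4.89467.
Z = Σ e^(−Eᵢ/kT) = e^(−0) + e^(−4.89467) = 1.00000 + 0.00748638 = 1.00749.
⟨E⟩ = Σ EᵢPᵢ = 3.88627 meV.
S/k_B = ln Z + ⟨E⟩/kT = ln(1.00749) + 3.88627/106.851 = 0.00746209 + 0.0363709 = 0.04383.

0.04383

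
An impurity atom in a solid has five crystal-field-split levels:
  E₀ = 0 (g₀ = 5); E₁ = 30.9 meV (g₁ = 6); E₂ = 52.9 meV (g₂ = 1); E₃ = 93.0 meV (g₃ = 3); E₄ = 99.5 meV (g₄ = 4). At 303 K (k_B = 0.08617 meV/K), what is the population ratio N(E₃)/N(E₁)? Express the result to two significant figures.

0.046

k_BT = 0.08617 × 303 K = 26.11 meV.
n₃/n₁ = (g₃/g₁) exp[−(E₃−E₁)/kT] = (3/6) × exp(−(62.1 meV)/(26.11 meV)) = (3/6) × exp(-2.378) = 0.046.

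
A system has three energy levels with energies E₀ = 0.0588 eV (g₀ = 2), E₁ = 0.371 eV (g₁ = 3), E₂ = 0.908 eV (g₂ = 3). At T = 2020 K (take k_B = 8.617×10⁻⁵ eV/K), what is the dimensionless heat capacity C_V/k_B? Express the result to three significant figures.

k_BT = 8.617×10⁻⁵ × 2020 K = 0.17406 eV.
Eᵢ/kT = 0.33781, 2.1314, 5.2166.
Z = Σ gᵢe^(−Eᵢ/kT) = 2·e^(−0.33781) + 3·e^(−2.1314) + 3·e^(−5.2166) = 1.4267 + 0.35601 + 0.016277 = 1.7990.
⟨E⟩ = 0.12827 eV, ⟨E²⟩ = 0.037440 eV².
C_V/k_B = (⟨E²⟩ − ⟨E⟩²)/(kT)² = (0.037440 − 0.016453)/0.030297 = 0.693.

0.693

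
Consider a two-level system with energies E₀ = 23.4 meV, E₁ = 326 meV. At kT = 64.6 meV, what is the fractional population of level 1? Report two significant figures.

0.0092

Eᵢ/kT = 0.3622, 5.046.
Z = Σ e^(−Eᵢ/kT) = e^(−0.3622) + e^(−5.046) = 0.6961 + 0.006435 = 0.7025.
P₁ = e^(−E₁/kT) / Z = 0.006435/0.7025 = 0.0092.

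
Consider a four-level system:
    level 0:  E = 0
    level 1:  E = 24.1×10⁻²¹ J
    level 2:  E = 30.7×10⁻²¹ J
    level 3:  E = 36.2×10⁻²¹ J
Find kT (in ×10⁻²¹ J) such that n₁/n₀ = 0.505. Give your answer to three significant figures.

35.3 ×10⁻²¹ J

n₁/n₀ = exp[−(E₁−E₀)/kT] = 0.505.
⇒ (E₁−E₀)/kT = ln(1/0.505) = ln(1.9802) = 0.68320.
kT = 24.1 ×10⁻²¹ J / 0.68320 = 35.3 ×10⁻²¹ J.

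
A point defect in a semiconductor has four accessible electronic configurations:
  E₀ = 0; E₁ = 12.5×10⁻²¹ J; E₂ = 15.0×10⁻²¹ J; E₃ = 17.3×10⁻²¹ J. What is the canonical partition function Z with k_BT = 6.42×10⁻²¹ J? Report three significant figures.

Eᵢ/kT = 0, 1.9470, 2.3364, 2.6947.
Z = Σ e^(−Eᵢ/kT) = e^(−0) + e^(−1.9470) + e^(−2.3364) + e^(−2.6947) = 1.0000 + 0.14270 + 0.096675 + 0.067563 = 1.3069.

Z = 1.31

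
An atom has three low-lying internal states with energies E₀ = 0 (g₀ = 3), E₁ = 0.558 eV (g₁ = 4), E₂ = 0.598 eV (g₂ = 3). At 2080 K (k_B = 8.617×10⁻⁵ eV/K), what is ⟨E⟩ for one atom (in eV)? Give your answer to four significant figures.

k_BT = 8.617×10⁻⁵ × 2080 K = 0.179234 eV.
Eᵢ/kT = 0, 3.11325, 3.33642.
Z = Σ gᵢe^(−Eᵢ/kT) = 3·e^(−0) + 4·e^(−3.11325) + 3·e^(−3.33642) = 3.00000 + 0.177825 + 0.106692 = 3.28452.
⟨E⟩ = Σ Eᵢ gᵢe^(−Eᵢ/kT) / Z = (0·3.00000 + 0.558·0.177825 + 0.598·0.106692) / 3.28452 = 0.04964 eV.

0.04964 eV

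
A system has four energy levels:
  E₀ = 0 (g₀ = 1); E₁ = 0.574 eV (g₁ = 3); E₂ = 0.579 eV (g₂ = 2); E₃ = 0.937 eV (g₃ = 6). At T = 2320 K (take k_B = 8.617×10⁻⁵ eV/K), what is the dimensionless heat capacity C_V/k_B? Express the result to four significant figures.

2.014

k_BT = 8.617×10⁻⁵ × 2320 K = 0.199914 eV.
Eᵢ/kT = 0, 2.87123, 2.89625, 4.68702.
Z = Σ gᵢe^(−Eᵢ/kT) = 1·e^(−0) + 3·e^(−2.87123) + 2·e^(−2.89625) + 6·e^(−4.68702) = 1.00000 + 0.169888 + 0.110460 + 0.0552846 = 1.33563.
⟨E⟩ = 0.159680 eV, ⟨E²⟩ = 0.105975 eV².
C_V/k_B = (⟨E²⟩ − ⟨E⟩²)/(kT)² = (0.105975 − 0.0254977)/0.0399656 = 2.014.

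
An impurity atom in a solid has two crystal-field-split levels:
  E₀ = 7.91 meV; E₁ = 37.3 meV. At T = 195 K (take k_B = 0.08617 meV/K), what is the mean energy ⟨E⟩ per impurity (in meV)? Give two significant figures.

k_BT = 0.08617 × 195 K = 16.80 meV.
Eᵢ/kT = 0.4708, 2.220.
Z = Σ e^(−Eᵢ/kT) = e^(−0.4708) + e^(−2.220) = 0.6245 + 0.1086 = 0.7331.
⟨E⟩ = Σ Eᵢ e^(−Eᵢ/kT) / Z = (7.91·0.6245 + 37.3·0.1086) / 0.7331 = 12 meV.

12 meV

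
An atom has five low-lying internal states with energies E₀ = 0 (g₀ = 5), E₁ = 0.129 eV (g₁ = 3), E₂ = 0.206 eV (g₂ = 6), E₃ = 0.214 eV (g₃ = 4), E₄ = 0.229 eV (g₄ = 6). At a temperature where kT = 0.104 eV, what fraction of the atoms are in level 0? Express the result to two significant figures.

0.64

Eᵢ/kT = 0, 1.240, 1.981, 2.058, 2.202.
Z = Σ gᵢe^(−Eᵢ/kT) = 5·e^(−0) + 3·e^(−1.240) + 6·e^(−1.981) + 4·e^(−2.058) + 6·e^(−2.202) = 5.000 + 0.8682 + 0.8276 + 0.5108 + 0.6635 = 7.870.
P₀ = g₀ e^(−E₀/kT) / Z = 5.000/7.870 = 0.64.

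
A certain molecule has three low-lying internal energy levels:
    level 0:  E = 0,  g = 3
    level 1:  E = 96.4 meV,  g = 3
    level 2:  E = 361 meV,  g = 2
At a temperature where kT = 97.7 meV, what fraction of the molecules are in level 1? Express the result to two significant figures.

Eᵢ/kT = 0, 0.9867, 3.695.
Z = Σ gᵢe^(−Eᵢ/kT) = 3·e^(−0) + 3·e^(−0.9867) + 2·e^(−3.695) = 3.000 + 1.118 + 0.04969 = 4.168.
P₁ = g₁ e^(−E₁/kT) / Z = 1.118/4.168 = 0.27.

0.27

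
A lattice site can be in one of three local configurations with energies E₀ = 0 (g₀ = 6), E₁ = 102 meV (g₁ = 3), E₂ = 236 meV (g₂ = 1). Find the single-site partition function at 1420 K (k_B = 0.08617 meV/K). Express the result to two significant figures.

k_BT = 0.08617 × 1420 K = 122.4 meV.
Eᵢ/kT = 0, 0.8333, 1.928.
Z = Σ gᵢe^(−Eᵢ/kT) = 6·e^(−0) + 3·e^(−0.8333) + 1·e^(−1.928) = 6.000 + 1.304 + 0.1454 = 7.449.

Z = 7.4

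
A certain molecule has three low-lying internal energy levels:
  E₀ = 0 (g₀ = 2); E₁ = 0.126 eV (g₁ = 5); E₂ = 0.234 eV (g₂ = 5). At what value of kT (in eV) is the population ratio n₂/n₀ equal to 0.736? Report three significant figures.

0.191 eV

n₂/n₀ = (g₂/g₀) exp[−(E₂−E₀)/kT] = 0.736.
⇒ (E₂−E₀)/kT = ln((5/2)/0.736) = ln(3.3967) = 1.2228.
kT = 0.234 eV / 1.2228 = 0.191 eV.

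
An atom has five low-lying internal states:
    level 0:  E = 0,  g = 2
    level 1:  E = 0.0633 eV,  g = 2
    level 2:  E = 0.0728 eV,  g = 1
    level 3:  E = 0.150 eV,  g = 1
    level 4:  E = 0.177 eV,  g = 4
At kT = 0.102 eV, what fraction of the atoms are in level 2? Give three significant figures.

0.109

Eᵢ/kT = 0, 0.62059, 0.71373, 1.4706, 1.7353.
Z = Σ gᵢe^(−Eᵢ/kT) = 2·e^(−0) + 2·e^(−0.62059) + 1·e^(−0.71373) + 1·e^(−1.4706) + 4·e^(−1.7353) = 2.0000 + 1.0753 + 0.48981 + 0.22979 + 0.70539 = 4.5003.
P₂ = g₂ e^(−E₂/kT) / Z = 0.48981/4.5003 = 0.109.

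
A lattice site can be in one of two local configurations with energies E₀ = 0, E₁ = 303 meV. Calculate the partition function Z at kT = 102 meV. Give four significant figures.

Z = 1.051

Eᵢ/kT = 0, 2.97059.
Z = Σ e^(−Eᵢ/kT) = e^(−0) + e^(−2.97059) = 1.00000 + 0.0512731 = 1.05127.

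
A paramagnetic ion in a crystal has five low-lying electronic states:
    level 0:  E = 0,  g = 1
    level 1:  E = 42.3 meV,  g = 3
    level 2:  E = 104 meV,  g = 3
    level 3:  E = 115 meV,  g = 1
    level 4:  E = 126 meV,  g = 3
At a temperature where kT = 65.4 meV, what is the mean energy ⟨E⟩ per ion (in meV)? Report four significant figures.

54.04 meV

Eᵢ/kT = 0, 0.646789, 1.59021, 1.75841, 1.92661.
Z = Σ gᵢe^(−Eᵢ/kT) = 1·e^(−0) + 3·e^(−0.646789) + 3·e^(−1.59021) + 1·e^(−1.75841) + 3·e^(−1.92661) = 1.00000 + 1.57117 + 0.611648 + 0.172319 + 0.436923 = 3.79206.
⟨E⟩ = Σ Eᵢ gᵢe^(−Eᵢ/kT) / Z = (0·1.00000 + 42.3·1.57117 + 104·0.611648 + 115·0.172319 + 126·0.436923) / 3.79206 = 54.04 meV.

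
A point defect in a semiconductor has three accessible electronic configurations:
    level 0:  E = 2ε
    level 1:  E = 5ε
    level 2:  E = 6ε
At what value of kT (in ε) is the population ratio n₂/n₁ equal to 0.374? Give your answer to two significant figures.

1.0 ε

n₂/n₁ = exp[−(E₂−E₁)/kT] = 0.374.
⇒ (E₂−E₁)/kT = ln(1/0.374) = ln(2.674) = 0.9836.
kT = 1ε / 0.9836 = 1.0 ε.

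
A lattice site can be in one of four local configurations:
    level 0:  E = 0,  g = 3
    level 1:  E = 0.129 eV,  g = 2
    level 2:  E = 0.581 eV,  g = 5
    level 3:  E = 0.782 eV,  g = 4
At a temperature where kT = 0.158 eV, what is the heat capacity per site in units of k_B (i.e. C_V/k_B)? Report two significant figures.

Eᵢ/kT = 0, 0.8165, 3.677, 4.949.
Z = Σ gᵢe^(−Eᵢ/kT) = 3·e^(−0) + 2·e^(−0.8165) + 5·e^(−3.677) + 4·e^(−4.949) = 3.000 + 0.8840 + 0.1265 + 0.02836 = 4.039.
⟨E⟩ = 0.05192 eV, ⟨E²⟩ = 0.01851 eV².
C_V/k_B = (⟨E²⟩ − ⟨E⟩²)/(kT)² = (0.01851 − 0.002696)/0.02496 = 0.63.

0.63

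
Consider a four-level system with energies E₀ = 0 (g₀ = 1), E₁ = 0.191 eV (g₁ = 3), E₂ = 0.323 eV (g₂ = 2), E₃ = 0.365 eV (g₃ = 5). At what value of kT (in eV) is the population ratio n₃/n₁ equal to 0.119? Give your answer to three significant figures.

0.0659 eV

n₃/n₁ = (g₃/g₁) exp[−(E₃−E₁)/kT] = 0.119.
⇒ (E₃−E₁)/kT = ln((5/3)/0.119) = ln(14.006) = 2.6395.
kT = 0.174 eV / 2.6395 = 0.0659 eV.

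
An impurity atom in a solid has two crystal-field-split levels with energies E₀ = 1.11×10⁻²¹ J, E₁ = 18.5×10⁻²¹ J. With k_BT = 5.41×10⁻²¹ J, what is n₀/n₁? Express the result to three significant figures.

24.9

n₀/n₁ = exp[−(E₀−E₁)/kT] = exp(−(-17.39 ×10⁻²¹ J)/(5.41 ×10⁻²¹ J)) = exp(3.2144) = 24.9.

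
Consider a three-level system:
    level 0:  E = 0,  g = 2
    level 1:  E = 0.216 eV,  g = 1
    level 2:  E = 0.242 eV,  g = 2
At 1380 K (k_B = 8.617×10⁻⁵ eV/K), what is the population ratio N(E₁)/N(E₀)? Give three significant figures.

0.0813

k_BT = 8.617×10⁻⁵ × 1380 K = 0.11891 eV.
n₁/n₀ = (g₁/g₀) exp[−(E₁−E₀)/kT] = (1/2) × exp(−(0.216 eV)/(0.11891 eV)) = (1/2) × exp(-1.8165) = 0.0813.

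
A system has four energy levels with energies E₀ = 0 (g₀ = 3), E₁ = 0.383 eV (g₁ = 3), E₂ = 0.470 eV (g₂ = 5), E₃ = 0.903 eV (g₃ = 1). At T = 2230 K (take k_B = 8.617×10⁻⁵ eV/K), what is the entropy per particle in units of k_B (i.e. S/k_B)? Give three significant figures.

1.85

k_BT = 8.617×10⁻⁵ × 2230 K = 0.19216 eV.
Eᵢ/kT = 0, 1.9931, 2.4459, 4.6992.
Z = Σ gᵢe^(−Eᵢ/kT) = 3·e^(−0) + 3·e^(−1.9931) + 5·e^(−2.4459) + 1·e^(−4.6992) = 3.0000 + 0.40882 + 0.43324 + 0.0091026 = 3.8512.
⟨E⟩ = Σ EᵢPᵢ = 0.095664 eV.
S/k_B = ln Z + ⟨E⟩/kT = ln(3.8512) + 0.095664/0.19216 = 1.3484 + 0.49784 = 1.85.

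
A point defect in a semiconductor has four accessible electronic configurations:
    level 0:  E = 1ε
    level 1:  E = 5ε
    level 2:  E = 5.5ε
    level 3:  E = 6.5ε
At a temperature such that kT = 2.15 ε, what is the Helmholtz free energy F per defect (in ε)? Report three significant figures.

0.345 ε

Eᵢ/kT = 0.46512, 2.3256, 2.5581, 3.0233.
Z = Σ e^(−Eᵢ/kT) = e^(−0.46512) + e^(−2.3256) + e^(−2.5581) + e^(−3.0233) = 0.62806 + 0.097725 + 0.077452 + 0.048640 = 0.85188.
F = −kT ln Z = −2.15 × ln(0.85188) = −2.15 × -0.16031 = 0.345 ε.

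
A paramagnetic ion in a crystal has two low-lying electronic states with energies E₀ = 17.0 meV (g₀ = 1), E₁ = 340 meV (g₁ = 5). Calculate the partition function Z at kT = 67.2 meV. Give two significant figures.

Eᵢ/kT = 0.2530, 5.060.
Z = Σ gᵢe^(−Eᵢ/kT) = 1·e^(−0.2530) + 5·e^(−5.060) = 0.7765 + 0.03173 = 0.8082.

Z = 0.81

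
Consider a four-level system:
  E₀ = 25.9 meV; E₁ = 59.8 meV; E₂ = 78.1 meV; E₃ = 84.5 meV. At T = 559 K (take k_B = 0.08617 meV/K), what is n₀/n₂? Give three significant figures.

2.96

k_BT = 0.08617 × 559 K = 48.169 meV.
n₀/n₂ = exp[−(E₀−E₂)/kT] = exp(−(-52.2 meV)/(48.169 meV)) = exp(1.0837) = 2.96.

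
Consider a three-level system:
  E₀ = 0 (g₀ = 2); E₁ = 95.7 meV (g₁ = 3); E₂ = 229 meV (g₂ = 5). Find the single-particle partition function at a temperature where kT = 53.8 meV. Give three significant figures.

Z = 2.58

Eᵢ/kT = 0, 1.7788, 4.2565.
Z = Σ gᵢe^(−Eᵢ/kT) = 2·e^(−0) + 3·e^(−1.7788) + 5·e^(−4.2565) = 2.0000 + 0.50652 + 0.070859 = 2.5774.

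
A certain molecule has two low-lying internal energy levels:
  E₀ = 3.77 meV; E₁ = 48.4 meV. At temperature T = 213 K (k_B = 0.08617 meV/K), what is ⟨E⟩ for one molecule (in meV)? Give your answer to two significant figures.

k_BT = 0.08617 × 213 K = 18.35 meV.
Eᵢ/kT = 0.2054, 2.638.
Z = Σ e^(−Eᵢ/kT) = e^(−0.2054) + e^(−2.638) = 0.8143 + 0.07150 = 0.8858.
⟨E⟩ = Σ Eᵢ e^(−Eᵢ/kT) / Z = (3.77·0.8143 + 48.4·0.07150) / 0.8858 = 7.4 meV.

7.4 meV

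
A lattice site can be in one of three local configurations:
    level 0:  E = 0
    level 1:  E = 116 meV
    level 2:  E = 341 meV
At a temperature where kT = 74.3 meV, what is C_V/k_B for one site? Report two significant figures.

0.50

Eᵢ/kT = 0, 1.561, 4.590.
Z = Σ e^(−Eᵢ/kT) = e^(−0) + e^(−1.561) + e^(−4.590) = 1.000 + 0.2099 + 0.01015 = 1.220.
⟨E⟩ = 22.79 meV, ⟨E²⟩ = 3283 meV².
C_V/k_B = (⟨E²⟩ − ⟨E⟩²)/(kT)² = (3283 − 519.4)/5520 = 0.50.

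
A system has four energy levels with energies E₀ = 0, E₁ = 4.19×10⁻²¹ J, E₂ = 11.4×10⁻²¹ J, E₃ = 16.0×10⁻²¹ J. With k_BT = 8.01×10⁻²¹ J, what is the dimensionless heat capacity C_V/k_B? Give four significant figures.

Eᵢ/kT = 0, 0.523096, 1.42322, 1.99750.
Z = Σ e^(−Eᵢ/kT) = e^(−0) + e^(−0.523096) + e^(−1.42322) + e^(−1.99750) = 1.00000 + 0.592683 + 0.240937 + 0.135674 = 1.96929.
⟨E⟩ = 3.75811, ⟨E²⟩ = 38.8211.
C_V/k_B = (⟨E²⟩ − ⟨E⟩²)/(kT)² = (38.8211 − 14.1234)/64.1601 = 0.3849.

0.3849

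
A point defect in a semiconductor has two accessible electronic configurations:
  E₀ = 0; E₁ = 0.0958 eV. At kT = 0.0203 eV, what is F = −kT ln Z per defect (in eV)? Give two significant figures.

Eᵢ/kT = 0, 4.719.
Z = Σ e^(−Eᵢ/kT) = e^(−0) + e^(−4.719) = 1.000 + 0.008924 = 1.009.
F = −kT ln Z = −0.0203 × ln(1.009) = −0.0203 × 0.008960 = -0.00018 eV.

-0.00018 eV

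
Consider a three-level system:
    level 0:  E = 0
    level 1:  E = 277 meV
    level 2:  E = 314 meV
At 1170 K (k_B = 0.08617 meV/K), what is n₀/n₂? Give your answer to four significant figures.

k_BT = 0.08617 × 1170 K = 100.819 meV.
n₀/n₂ = exp[−(E₀−E₂)/kT] = exp(−(-314 meV)/(100.819 meV)) = exp(3.11449) = 22.52.

22.52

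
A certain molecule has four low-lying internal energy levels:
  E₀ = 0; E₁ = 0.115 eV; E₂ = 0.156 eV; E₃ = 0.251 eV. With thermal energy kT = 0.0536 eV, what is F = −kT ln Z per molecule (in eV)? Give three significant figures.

-0.00890 eV

Eᵢ/kT = 0, 2.1455, 2.9104, 4.6828.
Z = Σ e^(−Eᵢ/kT) = e^(−0) + e^(−2.1455) + e^(−2.9104) + e^(−4.6828) = 1.0000 + 0.11701 + 0.054454 + 0.0092531 = 1.1807.
F = −kT ln Z = −0.0536 × ln(1.1807) = −0.0536 × 0.16611 = -0.00890 eV.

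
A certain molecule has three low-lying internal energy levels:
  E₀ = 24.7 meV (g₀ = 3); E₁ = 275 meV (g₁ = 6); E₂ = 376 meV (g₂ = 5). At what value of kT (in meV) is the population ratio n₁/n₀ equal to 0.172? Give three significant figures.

n₁/n₀ = (g₁/g₀) exp[−(E₁−E₀)/kT] = 0.172.
⇒ (E₁−E₀)/kT = ln((6/3)/0.172) = ln(11.628) = 2.4534.
kT = 250.3 meV / 2.4534 = 102 meV.

102 meV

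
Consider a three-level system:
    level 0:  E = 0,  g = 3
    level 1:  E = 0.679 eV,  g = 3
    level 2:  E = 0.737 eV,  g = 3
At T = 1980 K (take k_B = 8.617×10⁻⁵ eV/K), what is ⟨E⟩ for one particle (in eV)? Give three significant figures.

0.0218 eV

k_BT = 8.617×10⁻⁵ × 1980 K = 0.17062 eV.
Eᵢ/kT = 0, 3.9796, 4.3195.
Z = Σ gᵢe^(−Eᵢ/kT) = 3·e^(−0) + 3·e^(−3.9796) + 3·e^(−4.3195) = 3.0000 + 0.056079 + 0.039920 = 3.0960.
⟨E⟩ = Σ Eᵢ gᵢe^(−Eᵢ/kT) / Z = (0·3.0000 + 0.679·0.056079 + 0.737·0.039920) / 3.0960 = 0.0218 eV.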